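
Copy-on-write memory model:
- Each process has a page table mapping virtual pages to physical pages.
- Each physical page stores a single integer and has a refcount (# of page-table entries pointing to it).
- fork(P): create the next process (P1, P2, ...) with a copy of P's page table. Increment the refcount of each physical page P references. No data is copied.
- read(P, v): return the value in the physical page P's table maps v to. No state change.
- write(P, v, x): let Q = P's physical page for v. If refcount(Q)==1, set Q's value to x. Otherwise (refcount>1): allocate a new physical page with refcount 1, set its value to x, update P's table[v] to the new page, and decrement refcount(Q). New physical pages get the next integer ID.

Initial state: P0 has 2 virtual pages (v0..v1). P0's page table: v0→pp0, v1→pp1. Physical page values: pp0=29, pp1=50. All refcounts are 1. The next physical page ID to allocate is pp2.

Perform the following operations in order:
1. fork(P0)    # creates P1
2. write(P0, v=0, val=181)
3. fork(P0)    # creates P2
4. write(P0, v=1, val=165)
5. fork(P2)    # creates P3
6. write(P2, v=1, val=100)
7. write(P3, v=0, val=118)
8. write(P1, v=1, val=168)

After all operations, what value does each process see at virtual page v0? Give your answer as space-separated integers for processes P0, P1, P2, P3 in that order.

Op 1: fork(P0) -> P1. 2 ppages; refcounts: pp0:2 pp1:2
Op 2: write(P0, v0, 181). refcount(pp0)=2>1 -> COPY to pp2. 3 ppages; refcounts: pp0:1 pp1:2 pp2:1
Op 3: fork(P0) -> P2. 3 ppages; refcounts: pp0:1 pp1:3 pp2:2
Op 4: write(P0, v1, 165). refcount(pp1)=3>1 -> COPY to pp3. 4 ppages; refcounts: pp0:1 pp1:2 pp2:2 pp3:1
Op 5: fork(P2) -> P3. 4 ppages; refcounts: pp0:1 pp1:3 pp2:3 pp3:1
Op 6: write(P2, v1, 100). refcount(pp1)=3>1 -> COPY to pp4. 5 ppages; refcounts: pp0:1 pp1:2 pp2:3 pp3:1 pp4:1
Op 7: write(P3, v0, 118). refcount(pp2)=3>1 -> COPY to pp5. 6 ppages; refcounts: pp0:1 pp1:2 pp2:2 pp3:1 pp4:1 pp5:1
Op 8: write(P1, v1, 168). refcount(pp1)=2>1 -> COPY to pp6. 7 ppages; refcounts: pp0:1 pp1:1 pp2:2 pp3:1 pp4:1 pp5:1 pp6:1
P0: v0 -> pp2 = 181
P1: v0 -> pp0 = 29
P2: v0 -> pp2 = 181
P3: v0 -> pp5 = 118

Answer: 181 29 181 118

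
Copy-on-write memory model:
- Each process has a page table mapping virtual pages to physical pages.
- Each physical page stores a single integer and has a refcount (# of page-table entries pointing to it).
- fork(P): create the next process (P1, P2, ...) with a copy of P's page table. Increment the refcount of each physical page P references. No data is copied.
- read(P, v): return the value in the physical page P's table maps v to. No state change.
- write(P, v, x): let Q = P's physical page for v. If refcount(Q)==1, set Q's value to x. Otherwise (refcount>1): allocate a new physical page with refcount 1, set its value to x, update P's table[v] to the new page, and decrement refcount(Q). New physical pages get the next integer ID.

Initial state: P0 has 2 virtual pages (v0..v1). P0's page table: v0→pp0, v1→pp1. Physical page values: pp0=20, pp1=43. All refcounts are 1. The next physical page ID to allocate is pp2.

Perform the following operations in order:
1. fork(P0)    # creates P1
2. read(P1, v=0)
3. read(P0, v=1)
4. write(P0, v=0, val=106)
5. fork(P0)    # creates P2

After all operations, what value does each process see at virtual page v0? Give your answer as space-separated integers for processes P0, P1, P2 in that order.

Answer: 106 20 106

Derivation:
Op 1: fork(P0) -> P1. 2 ppages; refcounts: pp0:2 pp1:2
Op 2: read(P1, v0) -> 20. No state change.
Op 3: read(P0, v1) -> 43. No state change.
Op 4: write(P0, v0, 106). refcount(pp0)=2>1 -> COPY to pp2. 3 ppages; refcounts: pp0:1 pp1:2 pp2:1
Op 5: fork(P0) -> P2. 3 ppages; refcounts: pp0:1 pp1:3 pp2:2
P0: v0 -> pp2 = 106
P1: v0 -> pp0 = 20
P2: v0 -> pp2 = 106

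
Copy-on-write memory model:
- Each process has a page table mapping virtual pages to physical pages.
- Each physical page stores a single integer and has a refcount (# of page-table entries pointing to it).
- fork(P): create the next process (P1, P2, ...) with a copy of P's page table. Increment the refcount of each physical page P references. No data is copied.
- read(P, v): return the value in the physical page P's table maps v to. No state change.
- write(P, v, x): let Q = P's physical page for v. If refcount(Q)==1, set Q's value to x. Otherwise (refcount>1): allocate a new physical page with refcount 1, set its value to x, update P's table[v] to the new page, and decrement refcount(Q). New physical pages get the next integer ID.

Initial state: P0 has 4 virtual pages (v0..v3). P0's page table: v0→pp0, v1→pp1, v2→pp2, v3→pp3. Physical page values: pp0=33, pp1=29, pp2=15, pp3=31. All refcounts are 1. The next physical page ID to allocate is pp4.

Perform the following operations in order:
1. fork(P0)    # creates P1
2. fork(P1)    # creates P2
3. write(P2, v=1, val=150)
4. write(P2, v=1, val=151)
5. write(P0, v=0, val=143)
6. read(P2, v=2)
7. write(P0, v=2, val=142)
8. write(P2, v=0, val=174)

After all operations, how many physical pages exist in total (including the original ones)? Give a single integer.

Op 1: fork(P0) -> P1. 4 ppages; refcounts: pp0:2 pp1:2 pp2:2 pp3:2
Op 2: fork(P1) -> P2. 4 ppages; refcounts: pp0:3 pp1:3 pp2:3 pp3:3
Op 3: write(P2, v1, 150). refcount(pp1)=3>1 -> COPY to pp4. 5 ppages; refcounts: pp0:3 pp1:2 pp2:3 pp3:3 pp4:1
Op 4: write(P2, v1, 151). refcount(pp4)=1 -> write in place. 5 ppages; refcounts: pp0:3 pp1:2 pp2:3 pp3:3 pp4:1
Op 5: write(P0, v0, 143). refcount(pp0)=3>1 -> COPY to pp5. 6 ppages; refcounts: pp0:2 pp1:2 pp2:3 pp3:3 pp4:1 pp5:1
Op 6: read(P2, v2) -> 15. No state change.
Op 7: write(P0, v2, 142). refcount(pp2)=3>1 -> COPY to pp6. 7 ppages; refcounts: pp0:2 pp1:2 pp2:2 pp3:3 pp4:1 pp5:1 pp6:1
Op 8: write(P2, v0, 174). refcount(pp0)=2>1 -> COPY to pp7. 8 ppages; refcounts: pp0:1 pp1:2 pp2:2 pp3:3 pp4:1 pp5:1 pp6:1 pp7:1

Answer: 8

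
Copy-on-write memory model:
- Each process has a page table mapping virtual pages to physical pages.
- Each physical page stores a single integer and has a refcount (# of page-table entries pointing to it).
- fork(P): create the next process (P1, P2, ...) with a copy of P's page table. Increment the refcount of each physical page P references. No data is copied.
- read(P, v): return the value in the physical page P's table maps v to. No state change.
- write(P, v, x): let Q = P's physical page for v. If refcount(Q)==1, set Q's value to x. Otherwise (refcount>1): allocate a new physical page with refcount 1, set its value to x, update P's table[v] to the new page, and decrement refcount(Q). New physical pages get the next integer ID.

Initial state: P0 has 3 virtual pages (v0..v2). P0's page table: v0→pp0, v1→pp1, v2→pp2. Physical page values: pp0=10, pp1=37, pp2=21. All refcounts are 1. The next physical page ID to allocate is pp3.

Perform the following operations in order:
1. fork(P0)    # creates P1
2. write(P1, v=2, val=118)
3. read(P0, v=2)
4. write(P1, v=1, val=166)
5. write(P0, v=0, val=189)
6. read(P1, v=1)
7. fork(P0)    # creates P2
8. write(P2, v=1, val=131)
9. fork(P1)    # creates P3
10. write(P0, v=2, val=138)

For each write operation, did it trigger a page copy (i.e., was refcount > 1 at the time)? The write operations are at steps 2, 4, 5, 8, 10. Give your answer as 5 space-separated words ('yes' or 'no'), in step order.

Op 1: fork(P0) -> P1. 3 ppages; refcounts: pp0:2 pp1:2 pp2:2
Op 2: write(P1, v2, 118). refcount(pp2)=2>1 -> COPY to pp3. 4 ppages; refcounts: pp0:2 pp1:2 pp2:1 pp3:1
Op 3: read(P0, v2) -> 21. No state change.
Op 4: write(P1, v1, 166). refcount(pp1)=2>1 -> COPY to pp4. 5 ppages; refcounts: pp0:2 pp1:1 pp2:1 pp3:1 pp4:1
Op 5: write(P0, v0, 189). refcount(pp0)=2>1 -> COPY to pp5. 6 ppages; refcounts: pp0:1 pp1:1 pp2:1 pp3:1 pp4:1 pp5:1
Op 6: read(P1, v1) -> 166. No state change.
Op 7: fork(P0) -> P2. 6 ppages; refcounts: pp0:1 pp1:2 pp2:2 pp3:1 pp4:1 pp5:2
Op 8: write(P2, v1, 131). refcount(pp1)=2>1 -> COPY to pp6. 7 ppages; refcounts: pp0:1 pp1:1 pp2:2 pp3:1 pp4:1 pp5:2 pp6:1
Op 9: fork(P1) -> P3. 7 ppages; refcounts: pp0:2 pp1:1 pp2:2 pp3:2 pp4:2 pp5:2 pp6:1
Op 10: write(P0, v2, 138). refcount(pp2)=2>1 -> COPY to pp7. 8 ppages; refcounts: pp0:2 pp1:1 pp2:1 pp3:2 pp4:2 pp5:2 pp6:1 pp7:1

yes yes yes yes yes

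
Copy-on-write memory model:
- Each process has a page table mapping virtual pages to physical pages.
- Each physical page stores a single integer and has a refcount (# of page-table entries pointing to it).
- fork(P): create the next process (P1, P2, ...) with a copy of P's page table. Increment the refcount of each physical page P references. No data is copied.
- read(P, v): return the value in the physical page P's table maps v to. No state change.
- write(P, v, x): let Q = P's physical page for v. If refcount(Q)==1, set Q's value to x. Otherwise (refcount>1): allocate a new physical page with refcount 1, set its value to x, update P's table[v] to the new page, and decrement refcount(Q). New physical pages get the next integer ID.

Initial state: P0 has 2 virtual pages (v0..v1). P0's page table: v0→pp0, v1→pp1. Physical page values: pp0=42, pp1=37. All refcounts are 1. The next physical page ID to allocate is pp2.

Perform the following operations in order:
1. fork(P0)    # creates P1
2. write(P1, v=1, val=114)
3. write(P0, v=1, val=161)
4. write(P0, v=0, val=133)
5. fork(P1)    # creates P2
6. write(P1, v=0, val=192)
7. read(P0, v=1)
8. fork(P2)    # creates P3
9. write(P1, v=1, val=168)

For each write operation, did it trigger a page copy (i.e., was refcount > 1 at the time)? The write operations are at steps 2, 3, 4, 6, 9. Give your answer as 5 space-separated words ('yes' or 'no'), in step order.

Op 1: fork(P0) -> P1. 2 ppages; refcounts: pp0:2 pp1:2
Op 2: write(P1, v1, 114). refcount(pp1)=2>1 -> COPY to pp2. 3 ppages; refcounts: pp0:2 pp1:1 pp2:1
Op 3: write(P0, v1, 161). refcount(pp1)=1 -> write in place. 3 ppages; refcounts: pp0:2 pp1:1 pp2:1
Op 4: write(P0, v0, 133). refcount(pp0)=2>1 -> COPY to pp3. 4 ppages; refcounts: pp0:1 pp1:1 pp2:1 pp3:1
Op 5: fork(P1) -> P2. 4 ppages; refcounts: pp0:2 pp1:1 pp2:2 pp3:1
Op 6: write(P1, v0, 192). refcount(pp0)=2>1 -> COPY to pp4. 5 ppages; refcounts: pp0:1 pp1:1 pp2:2 pp3:1 pp4:1
Op 7: read(P0, v1) -> 161. No state change.
Op 8: fork(P2) -> P3. 5 ppages; refcounts: pp0:2 pp1:1 pp2:3 pp3:1 pp4:1
Op 9: write(P1, v1, 168). refcount(pp2)=3>1 -> COPY to pp5. 6 ppages; refcounts: pp0:2 pp1:1 pp2:2 pp3:1 pp4:1 pp5:1

yes no yes yes yes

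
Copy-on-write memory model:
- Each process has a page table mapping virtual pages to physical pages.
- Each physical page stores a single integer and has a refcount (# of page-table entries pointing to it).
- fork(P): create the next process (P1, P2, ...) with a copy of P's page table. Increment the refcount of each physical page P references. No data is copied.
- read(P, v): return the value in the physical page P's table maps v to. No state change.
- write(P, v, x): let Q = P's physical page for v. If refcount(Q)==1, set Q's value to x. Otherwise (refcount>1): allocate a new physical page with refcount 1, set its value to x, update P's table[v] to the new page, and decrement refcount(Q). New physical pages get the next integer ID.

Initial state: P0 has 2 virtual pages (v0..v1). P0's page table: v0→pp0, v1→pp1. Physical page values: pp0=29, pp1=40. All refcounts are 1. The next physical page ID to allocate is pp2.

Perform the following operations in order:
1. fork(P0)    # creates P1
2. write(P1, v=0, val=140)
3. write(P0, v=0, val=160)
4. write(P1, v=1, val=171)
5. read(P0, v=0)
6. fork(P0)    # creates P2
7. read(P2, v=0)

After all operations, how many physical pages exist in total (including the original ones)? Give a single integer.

Answer: 4

Derivation:
Op 1: fork(P0) -> P1. 2 ppages; refcounts: pp0:2 pp1:2
Op 2: write(P1, v0, 140). refcount(pp0)=2>1 -> COPY to pp2. 3 ppages; refcounts: pp0:1 pp1:2 pp2:1
Op 3: write(P0, v0, 160). refcount(pp0)=1 -> write in place. 3 ppages; refcounts: pp0:1 pp1:2 pp2:1
Op 4: write(P1, v1, 171). refcount(pp1)=2>1 -> COPY to pp3. 4 ppages; refcounts: pp0:1 pp1:1 pp2:1 pp3:1
Op 5: read(P0, v0) -> 160. No state change.
Op 6: fork(P0) -> P2. 4 ppages; refcounts: pp0:2 pp1:2 pp2:1 pp3:1
Op 7: read(P2, v0) -> 160. No state change.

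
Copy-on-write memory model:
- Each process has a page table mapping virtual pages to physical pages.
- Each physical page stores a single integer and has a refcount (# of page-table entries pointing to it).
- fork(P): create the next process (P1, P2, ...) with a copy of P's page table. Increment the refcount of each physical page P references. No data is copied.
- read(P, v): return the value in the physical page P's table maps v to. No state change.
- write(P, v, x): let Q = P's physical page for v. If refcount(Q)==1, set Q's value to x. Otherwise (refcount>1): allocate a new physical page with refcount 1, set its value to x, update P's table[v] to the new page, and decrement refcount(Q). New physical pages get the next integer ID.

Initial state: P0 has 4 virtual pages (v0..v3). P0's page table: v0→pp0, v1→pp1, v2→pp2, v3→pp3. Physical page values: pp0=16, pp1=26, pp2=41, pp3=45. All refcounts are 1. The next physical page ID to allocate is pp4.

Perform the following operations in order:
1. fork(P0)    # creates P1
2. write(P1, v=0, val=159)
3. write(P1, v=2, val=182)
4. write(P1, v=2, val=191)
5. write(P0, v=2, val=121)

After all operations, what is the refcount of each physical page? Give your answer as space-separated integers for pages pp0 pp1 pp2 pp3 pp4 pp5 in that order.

Answer: 1 2 1 2 1 1

Derivation:
Op 1: fork(P0) -> P1. 4 ppages; refcounts: pp0:2 pp1:2 pp2:2 pp3:2
Op 2: write(P1, v0, 159). refcount(pp0)=2>1 -> COPY to pp4. 5 ppages; refcounts: pp0:1 pp1:2 pp2:2 pp3:2 pp4:1
Op 3: write(P1, v2, 182). refcount(pp2)=2>1 -> COPY to pp5. 6 ppages; refcounts: pp0:1 pp1:2 pp2:1 pp3:2 pp4:1 pp5:1
Op 4: write(P1, v2, 191). refcount(pp5)=1 -> write in place. 6 ppages; refcounts: pp0:1 pp1:2 pp2:1 pp3:2 pp4:1 pp5:1
Op 5: write(P0, v2, 121). refcount(pp2)=1 -> write in place. 6 ppages; refcounts: pp0:1 pp1:2 pp2:1 pp3:2 pp4:1 pp5:1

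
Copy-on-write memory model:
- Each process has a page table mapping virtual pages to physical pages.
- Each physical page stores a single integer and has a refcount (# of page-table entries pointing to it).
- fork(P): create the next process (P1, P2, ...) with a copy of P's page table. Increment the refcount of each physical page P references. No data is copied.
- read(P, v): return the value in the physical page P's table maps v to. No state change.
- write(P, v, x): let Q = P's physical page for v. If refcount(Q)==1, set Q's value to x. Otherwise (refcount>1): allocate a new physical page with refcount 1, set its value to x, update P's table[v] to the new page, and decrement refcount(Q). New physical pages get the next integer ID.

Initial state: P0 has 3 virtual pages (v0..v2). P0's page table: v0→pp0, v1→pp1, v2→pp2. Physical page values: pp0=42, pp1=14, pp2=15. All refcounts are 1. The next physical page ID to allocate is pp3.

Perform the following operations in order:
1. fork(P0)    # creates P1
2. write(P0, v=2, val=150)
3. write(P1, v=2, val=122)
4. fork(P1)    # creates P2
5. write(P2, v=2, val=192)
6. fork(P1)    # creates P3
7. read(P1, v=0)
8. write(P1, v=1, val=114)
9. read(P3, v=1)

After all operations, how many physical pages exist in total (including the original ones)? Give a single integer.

Op 1: fork(P0) -> P1. 3 ppages; refcounts: pp0:2 pp1:2 pp2:2
Op 2: write(P0, v2, 150). refcount(pp2)=2>1 -> COPY to pp3. 4 ppages; refcounts: pp0:2 pp1:2 pp2:1 pp3:1
Op 3: write(P1, v2, 122). refcount(pp2)=1 -> write in place. 4 ppages; refcounts: pp0:2 pp1:2 pp2:1 pp3:1
Op 4: fork(P1) -> P2. 4 ppages; refcounts: pp0:3 pp1:3 pp2:2 pp3:1
Op 5: write(P2, v2, 192). refcount(pp2)=2>1 -> COPY to pp4. 5 ppages; refcounts: pp0:3 pp1:3 pp2:1 pp3:1 pp4:1
Op 6: fork(P1) -> P3. 5 ppages; refcounts: pp0:4 pp1:4 pp2:2 pp3:1 pp4:1
Op 7: read(P1, v0) -> 42. No state change.
Op 8: write(P1, v1, 114). refcount(pp1)=4>1 -> COPY to pp5. 6 ppages; refcounts: pp0:4 pp1:3 pp2:2 pp3:1 pp4:1 pp5:1
Op 9: read(P3, v1) -> 14. No state change.

Answer: 6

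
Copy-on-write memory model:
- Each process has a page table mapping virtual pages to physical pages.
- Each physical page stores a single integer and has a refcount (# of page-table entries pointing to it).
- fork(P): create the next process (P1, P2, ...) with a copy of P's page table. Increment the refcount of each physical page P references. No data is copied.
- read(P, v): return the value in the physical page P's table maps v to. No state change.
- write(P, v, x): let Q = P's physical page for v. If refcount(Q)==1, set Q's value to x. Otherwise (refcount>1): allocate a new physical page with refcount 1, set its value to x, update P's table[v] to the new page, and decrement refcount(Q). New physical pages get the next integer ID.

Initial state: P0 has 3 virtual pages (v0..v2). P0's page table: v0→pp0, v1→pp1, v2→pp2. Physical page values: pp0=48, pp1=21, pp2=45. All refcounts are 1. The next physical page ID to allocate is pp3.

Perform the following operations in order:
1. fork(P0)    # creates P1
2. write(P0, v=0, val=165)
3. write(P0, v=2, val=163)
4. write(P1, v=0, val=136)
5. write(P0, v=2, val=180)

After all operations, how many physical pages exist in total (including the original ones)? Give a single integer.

Op 1: fork(P0) -> P1. 3 ppages; refcounts: pp0:2 pp1:2 pp2:2
Op 2: write(P0, v0, 165). refcount(pp0)=2>1 -> COPY to pp3. 4 ppages; refcounts: pp0:1 pp1:2 pp2:2 pp3:1
Op 3: write(P0, v2, 163). refcount(pp2)=2>1 -> COPY to pp4. 5 ppages; refcounts: pp0:1 pp1:2 pp2:1 pp3:1 pp4:1
Op 4: write(P1, v0, 136). refcount(pp0)=1 -> write in place. 5 ppages; refcounts: pp0:1 pp1:2 pp2:1 pp3:1 pp4:1
Op 5: write(P0, v2, 180). refcount(pp4)=1 -> write in place. 5 ppages; refcounts: pp0:1 pp1:2 pp2:1 pp3:1 pp4:1

Answer: 5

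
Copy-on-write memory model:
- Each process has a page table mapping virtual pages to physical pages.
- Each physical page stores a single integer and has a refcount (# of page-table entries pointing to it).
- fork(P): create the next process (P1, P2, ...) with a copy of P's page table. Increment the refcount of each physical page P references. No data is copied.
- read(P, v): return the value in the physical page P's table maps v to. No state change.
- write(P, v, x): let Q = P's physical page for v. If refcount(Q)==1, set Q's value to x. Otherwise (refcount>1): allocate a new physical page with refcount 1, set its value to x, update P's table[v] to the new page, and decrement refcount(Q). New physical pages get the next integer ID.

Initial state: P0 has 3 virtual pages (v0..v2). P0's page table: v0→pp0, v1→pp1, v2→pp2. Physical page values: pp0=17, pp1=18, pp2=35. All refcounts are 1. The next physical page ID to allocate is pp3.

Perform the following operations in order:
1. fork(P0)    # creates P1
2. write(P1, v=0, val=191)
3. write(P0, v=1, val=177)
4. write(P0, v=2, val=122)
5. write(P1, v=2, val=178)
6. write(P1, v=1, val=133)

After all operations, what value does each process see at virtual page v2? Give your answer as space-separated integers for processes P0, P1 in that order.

Answer: 122 178

Derivation:
Op 1: fork(P0) -> P1. 3 ppages; refcounts: pp0:2 pp1:2 pp2:2
Op 2: write(P1, v0, 191). refcount(pp0)=2>1 -> COPY to pp3. 4 ppages; refcounts: pp0:1 pp1:2 pp2:2 pp3:1
Op 3: write(P0, v1, 177). refcount(pp1)=2>1 -> COPY to pp4. 5 ppages; refcounts: pp0:1 pp1:1 pp2:2 pp3:1 pp4:1
Op 4: write(P0, v2, 122). refcount(pp2)=2>1 -> COPY to pp5. 6 ppages; refcounts: pp0:1 pp1:1 pp2:1 pp3:1 pp4:1 pp5:1
Op 5: write(P1, v2, 178). refcount(pp2)=1 -> write in place. 6 ppages; refcounts: pp0:1 pp1:1 pp2:1 pp3:1 pp4:1 pp5:1
Op 6: write(P1, v1, 133). refcount(pp1)=1 -> write in place. 6 ppages; refcounts: pp0:1 pp1:1 pp2:1 pp3:1 pp4:1 pp5:1
P0: v2 -> pp5 = 122
P1: v2 -> pp2 = 178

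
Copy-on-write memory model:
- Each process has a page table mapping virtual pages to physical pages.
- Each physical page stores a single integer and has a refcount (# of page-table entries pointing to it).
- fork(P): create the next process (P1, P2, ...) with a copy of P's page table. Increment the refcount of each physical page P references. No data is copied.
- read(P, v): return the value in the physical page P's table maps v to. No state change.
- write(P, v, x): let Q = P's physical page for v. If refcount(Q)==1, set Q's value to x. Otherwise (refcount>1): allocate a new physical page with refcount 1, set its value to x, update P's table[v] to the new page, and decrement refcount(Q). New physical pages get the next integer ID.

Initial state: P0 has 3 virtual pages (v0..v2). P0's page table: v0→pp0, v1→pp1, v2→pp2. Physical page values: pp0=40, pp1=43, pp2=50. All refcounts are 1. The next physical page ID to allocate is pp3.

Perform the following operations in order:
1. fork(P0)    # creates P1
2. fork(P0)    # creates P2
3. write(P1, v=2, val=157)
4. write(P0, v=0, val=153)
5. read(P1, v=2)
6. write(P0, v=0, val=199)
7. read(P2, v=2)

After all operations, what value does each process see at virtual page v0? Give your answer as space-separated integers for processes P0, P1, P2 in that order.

Op 1: fork(P0) -> P1. 3 ppages; refcounts: pp0:2 pp1:2 pp2:2
Op 2: fork(P0) -> P2. 3 ppages; refcounts: pp0:3 pp1:3 pp2:3
Op 3: write(P1, v2, 157). refcount(pp2)=3>1 -> COPY to pp3. 4 ppages; refcounts: pp0:3 pp1:3 pp2:2 pp3:1
Op 4: write(P0, v0, 153). refcount(pp0)=3>1 -> COPY to pp4. 5 ppages; refcounts: pp0:2 pp1:3 pp2:2 pp3:1 pp4:1
Op 5: read(P1, v2) -> 157. No state change.
Op 6: write(P0, v0, 199). refcount(pp4)=1 -> write in place. 5 ppages; refcounts: pp0:2 pp1:3 pp2:2 pp3:1 pp4:1
Op 7: read(P2, v2) -> 50. No state change.
P0: v0 -> pp4 = 199
P1: v0 -> pp0 = 40
P2: v0 -> pp0 = 40

Answer: 199 40 40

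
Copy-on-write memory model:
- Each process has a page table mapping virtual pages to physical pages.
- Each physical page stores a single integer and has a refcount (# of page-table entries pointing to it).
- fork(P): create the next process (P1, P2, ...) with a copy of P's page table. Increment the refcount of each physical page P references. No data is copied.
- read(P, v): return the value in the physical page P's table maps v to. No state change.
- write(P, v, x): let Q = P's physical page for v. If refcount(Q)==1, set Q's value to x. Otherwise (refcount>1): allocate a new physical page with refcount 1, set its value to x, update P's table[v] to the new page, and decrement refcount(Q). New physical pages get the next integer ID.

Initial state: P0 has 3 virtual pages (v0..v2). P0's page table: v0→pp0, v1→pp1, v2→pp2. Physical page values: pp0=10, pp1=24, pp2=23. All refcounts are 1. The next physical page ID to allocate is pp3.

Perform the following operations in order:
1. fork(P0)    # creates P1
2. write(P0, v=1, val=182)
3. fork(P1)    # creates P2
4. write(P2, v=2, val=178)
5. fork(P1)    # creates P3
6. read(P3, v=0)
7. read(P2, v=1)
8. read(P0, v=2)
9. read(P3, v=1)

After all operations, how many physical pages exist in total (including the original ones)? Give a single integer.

Op 1: fork(P0) -> P1. 3 ppages; refcounts: pp0:2 pp1:2 pp2:2
Op 2: write(P0, v1, 182). refcount(pp1)=2>1 -> COPY to pp3. 4 ppages; refcounts: pp0:2 pp1:1 pp2:2 pp3:1
Op 3: fork(P1) -> P2. 4 ppages; refcounts: pp0:3 pp1:2 pp2:3 pp3:1
Op 4: write(P2, v2, 178). refcount(pp2)=3>1 -> COPY to pp4. 5 ppages; refcounts: pp0:3 pp1:2 pp2:2 pp3:1 pp4:1
Op 5: fork(P1) -> P3. 5 ppages; refcounts: pp0:4 pp1:3 pp2:3 pp3:1 pp4:1
Op 6: read(P3, v0) -> 10. No state change.
Op 7: read(P2, v1) -> 24. No state change.
Op 8: read(P0, v2) -> 23. No state change.
Op 9: read(P3, v1) -> 24. No state change.

Answer: 5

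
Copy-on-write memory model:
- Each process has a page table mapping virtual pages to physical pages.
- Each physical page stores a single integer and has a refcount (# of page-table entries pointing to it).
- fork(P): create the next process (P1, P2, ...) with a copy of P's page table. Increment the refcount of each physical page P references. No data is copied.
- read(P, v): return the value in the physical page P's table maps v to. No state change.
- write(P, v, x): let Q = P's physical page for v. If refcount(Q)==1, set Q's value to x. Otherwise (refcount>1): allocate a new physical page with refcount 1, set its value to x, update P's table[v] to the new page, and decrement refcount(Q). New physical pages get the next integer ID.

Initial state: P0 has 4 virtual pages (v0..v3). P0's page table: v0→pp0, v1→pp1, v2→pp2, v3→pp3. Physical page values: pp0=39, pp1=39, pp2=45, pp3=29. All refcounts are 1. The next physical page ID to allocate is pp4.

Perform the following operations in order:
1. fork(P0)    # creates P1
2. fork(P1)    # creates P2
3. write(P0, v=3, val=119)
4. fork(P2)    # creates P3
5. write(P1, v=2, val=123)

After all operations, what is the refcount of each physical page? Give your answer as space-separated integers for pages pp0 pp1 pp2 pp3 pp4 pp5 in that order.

Op 1: fork(P0) -> P1. 4 ppages; refcounts: pp0:2 pp1:2 pp2:2 pp3:2
Op 2: fork(P1) -> P2. 4 ppages; refcounts: pp0:3 pp1:3 pp2:3 pp3:3
Op 3: write(P0, v3, 119). refcount(pp3)=3>1 -> COPY to pp4. 5 ppages; refcounts: pp0:3 pp1:3 pp2:3 pp3:2 pp4:1
Op 4: fork(P2) -> P3. 5 ppages; refcounts: pp0:4 pp1:4 pp2:4 pp3:3 pp4:1
Op 5: write(P1, v2, 123). refcount(pp2)=4>1 -> COPY to pp5. 6 ppages; refcounts: pp0:4 pp1:4 pp2:3 pp3:3 pp4:1 pp5:1

Answer: 4 4 3 3 1 1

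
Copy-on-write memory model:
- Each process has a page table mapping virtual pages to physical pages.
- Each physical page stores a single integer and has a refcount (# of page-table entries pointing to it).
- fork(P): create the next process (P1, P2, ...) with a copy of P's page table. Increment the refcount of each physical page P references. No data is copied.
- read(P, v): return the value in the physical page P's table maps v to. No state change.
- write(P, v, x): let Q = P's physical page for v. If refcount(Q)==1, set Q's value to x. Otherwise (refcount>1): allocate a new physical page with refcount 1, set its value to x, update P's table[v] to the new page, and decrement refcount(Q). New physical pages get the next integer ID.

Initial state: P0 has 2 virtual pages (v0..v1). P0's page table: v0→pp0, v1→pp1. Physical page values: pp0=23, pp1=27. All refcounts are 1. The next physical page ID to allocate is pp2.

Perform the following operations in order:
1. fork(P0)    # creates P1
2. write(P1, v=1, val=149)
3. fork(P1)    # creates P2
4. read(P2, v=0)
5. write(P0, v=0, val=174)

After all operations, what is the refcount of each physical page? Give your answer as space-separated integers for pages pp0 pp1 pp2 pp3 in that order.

Answer: 2 1 2 1

Derivation:
Op 1: fork(P0) -> P1. 2 ppages; refcounts: pp0:2 pp1:2
Op 2: write(P1, v1, 149). refcount(pp1)=2>1 -> COPY to pp2. 3 ppages; refcounts: pp0:2 pp1:1 pp2:1
Op 3: fork(P1) -> P2. 3 ppages; refcounts: pp0:3 pp1:1 pp2:2
Op 4: read(P2, v0) -> 23. No state change.
Op 5: write(P0, v0, 174). refcount(pp0)=3>1 -> COPY to pp3. 4 ppages; refcounts: pp0:2 pp1:1 pp2:2 pp3:1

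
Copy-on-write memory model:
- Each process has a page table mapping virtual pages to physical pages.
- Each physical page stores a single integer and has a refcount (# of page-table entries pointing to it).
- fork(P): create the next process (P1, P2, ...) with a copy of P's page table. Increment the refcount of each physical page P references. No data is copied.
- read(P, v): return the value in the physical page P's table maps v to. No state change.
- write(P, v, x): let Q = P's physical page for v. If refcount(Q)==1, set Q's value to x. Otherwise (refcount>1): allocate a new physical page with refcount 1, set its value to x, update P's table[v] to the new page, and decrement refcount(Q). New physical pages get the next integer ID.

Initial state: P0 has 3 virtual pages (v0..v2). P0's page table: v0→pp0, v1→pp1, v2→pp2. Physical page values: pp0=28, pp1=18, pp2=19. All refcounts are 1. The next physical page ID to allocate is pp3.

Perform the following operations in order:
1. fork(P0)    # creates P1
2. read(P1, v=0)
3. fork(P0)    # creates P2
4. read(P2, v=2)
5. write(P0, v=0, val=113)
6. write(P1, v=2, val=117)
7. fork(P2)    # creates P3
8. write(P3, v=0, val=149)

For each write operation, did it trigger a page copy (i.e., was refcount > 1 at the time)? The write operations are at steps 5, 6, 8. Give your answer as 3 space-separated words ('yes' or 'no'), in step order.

Op 1: fork(P0) -> P1. 3 ppages; refcounts: pp0:2 pp1:2 pp2:2
Op 2: read(P1, v0) -> 28. No state change.
Op 3: fork(P0) -> P2. 3 ppages; refcounts: pp0:3 pp1:3 pp2:3
Op 4: read(P2, v2) -> 19. No state change.
Op 5: write(P0, v0, 113). refcount(pp0)=3>1 -> COPY to pp3. 4 ppages; refcounts: pp0:2 pp1:3 pp2:3 pp3:1
Op 6: write(P1, v2, 117). refcount(pp2)=3>1 -> COPY to pp4. 5 ppages; refcounts: pp0:2 pp1:3 pp2:2 pp3:1 pp4:1
Op 7: fork(P2) -> P3. 5 ppages; refcounts: pp0:3 pp1:4 pp2:3 pp3:1 pp4:1
Op 8: write(P3, v0, 149). refcount(pp0)=3>1 -> COPY to pp5. 6 ppages; refcounts: pp0:2 pp1:4 pp2:3 pp3:1 pp4:1 pp5:1

yes yes yes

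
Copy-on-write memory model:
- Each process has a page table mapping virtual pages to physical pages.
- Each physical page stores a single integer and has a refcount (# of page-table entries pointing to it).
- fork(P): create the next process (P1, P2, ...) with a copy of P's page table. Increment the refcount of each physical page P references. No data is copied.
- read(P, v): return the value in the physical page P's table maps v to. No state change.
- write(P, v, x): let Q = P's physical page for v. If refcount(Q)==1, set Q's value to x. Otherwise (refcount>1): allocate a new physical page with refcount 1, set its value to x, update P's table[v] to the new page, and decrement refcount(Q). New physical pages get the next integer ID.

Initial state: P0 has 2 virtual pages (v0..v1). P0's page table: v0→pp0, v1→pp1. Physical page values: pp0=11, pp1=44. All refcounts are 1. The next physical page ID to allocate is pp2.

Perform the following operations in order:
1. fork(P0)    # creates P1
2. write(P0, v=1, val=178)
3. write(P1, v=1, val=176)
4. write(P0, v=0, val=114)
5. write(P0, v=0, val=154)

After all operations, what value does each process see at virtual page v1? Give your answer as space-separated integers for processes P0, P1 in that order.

Op 1: fork(P0) -> P1. 2 ppages; refcounts: pp0:2 pp1:2
Op 2: write(P0, v1, 178). refcount(pp1)=2>1 -> COPY to pp2. 3 ppages; refcounts: pp0:2 pp1:1 pp2:1
Op 3: write(P1, v1, 176). refcount(pp1)=1 -> write in place. 3 ppages; refcounts: pp0:2 pp1:1 pp2:1
Op 4: write(P0, v0, 114). refcount(pp0)=2>1 -> COPY to pp3. 4 ppages; refcounts: pp0:1 pp1:1 pp2:1 pp3:1
Op 5: write(P0, v0, 154). refcount(pp3)=1 -> write in place. 4 ppages; refcounts: pp0:1 pp1:1 pp2:1 pp3:1
P0: v1 -> pp2 = 178
P1: v1 -> pp1 = 176

Answer: 178 176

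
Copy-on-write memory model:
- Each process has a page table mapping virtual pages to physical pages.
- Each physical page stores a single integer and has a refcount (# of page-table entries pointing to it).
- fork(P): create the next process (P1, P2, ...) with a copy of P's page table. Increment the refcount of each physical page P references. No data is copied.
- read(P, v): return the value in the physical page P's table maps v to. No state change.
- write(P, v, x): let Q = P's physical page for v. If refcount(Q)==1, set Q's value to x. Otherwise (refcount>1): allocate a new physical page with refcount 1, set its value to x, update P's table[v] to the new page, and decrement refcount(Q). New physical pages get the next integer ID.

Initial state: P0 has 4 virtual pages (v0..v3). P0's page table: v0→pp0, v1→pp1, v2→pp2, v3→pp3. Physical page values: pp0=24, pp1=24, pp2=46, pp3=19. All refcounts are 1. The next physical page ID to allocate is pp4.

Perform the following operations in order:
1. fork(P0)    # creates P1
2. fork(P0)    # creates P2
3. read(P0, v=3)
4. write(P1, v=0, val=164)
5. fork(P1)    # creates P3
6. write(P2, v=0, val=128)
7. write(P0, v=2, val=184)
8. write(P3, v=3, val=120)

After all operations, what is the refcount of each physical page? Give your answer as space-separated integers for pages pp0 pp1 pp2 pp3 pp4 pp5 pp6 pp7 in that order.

Op 1: fork(P0) -> P1. 4 ppages; refcounts: pp0:2 pp1:2 pp2:2 pp3:2
Op 2: fork(P0) -> P2. 4 ppages; refcounts: pp0:3 pp1:3 pp2:3 pp3:3
Op 3: read(P0, v3) -> 19. No state change.
Op 4: write(P1, v0, 164). refcount(pp0)=3>1 -> COPY to pp4. 5 ppages; refcounts: pp0:2 pp1:3 pp2:3 pp3:3 pp4:1
Op 5: fork(P1) -> P3. 5 ppages; refcounts: pp0:2 pp1:4 pp2:4 pp3:4 pp4:2
Op 6: write(P2, v0, 128). refcount(pp0)=2>1 -> COPY to pp5. 6 ppages; refcounts: pp0:1 pp1:4 pp2:4 pp3:4 pp4:2 pp5:1
Op 7: write(P0, v2, 184). refcount(pp2)=4>1 -> COPY to pp6. 7 ppages; refcounts: pp0:1 pp1:4 pp2:3 pp3:4 pp4:2 pp5:1 pp6:1
Op 8: write(P3, v3, 120). refcount(pp3)=4>1 -> COPY to pp7. 8 ppages; refcounts: pp0:1 pp1:4 pp2:3 pp3:3 pp4:2 pp5:1 pp6:1 pp7:1

Answer: 1 4 3 3 2 1 1 1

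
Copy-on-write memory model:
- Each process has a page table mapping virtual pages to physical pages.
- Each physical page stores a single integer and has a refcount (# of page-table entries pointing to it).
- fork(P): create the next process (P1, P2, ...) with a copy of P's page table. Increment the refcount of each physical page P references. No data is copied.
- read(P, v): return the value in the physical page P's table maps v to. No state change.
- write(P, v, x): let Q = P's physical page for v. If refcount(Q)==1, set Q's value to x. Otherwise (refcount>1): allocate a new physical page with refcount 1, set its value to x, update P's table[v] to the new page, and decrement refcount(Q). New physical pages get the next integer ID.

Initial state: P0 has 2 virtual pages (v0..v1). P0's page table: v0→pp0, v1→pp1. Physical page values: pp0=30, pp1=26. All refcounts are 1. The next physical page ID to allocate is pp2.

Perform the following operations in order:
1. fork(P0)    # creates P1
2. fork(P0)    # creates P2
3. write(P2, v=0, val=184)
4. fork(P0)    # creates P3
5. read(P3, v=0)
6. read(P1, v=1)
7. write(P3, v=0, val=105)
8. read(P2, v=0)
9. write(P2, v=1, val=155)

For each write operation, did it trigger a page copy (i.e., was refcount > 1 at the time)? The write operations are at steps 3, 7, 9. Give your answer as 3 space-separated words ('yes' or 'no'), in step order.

Op 1: fork(P0) -> P1. 2 ppages; refcounts: pp0:2 pp1:2
Op 2: fork(P0) -> P2. 2 ppages; refcounts: pp0:3 pp1:3
Op 3: write(P2, v0, 184). refcount(pp0)=3>1 -> COPY to pp2. 3 ppages; refcounts: pp0:2 pp1:3 pp2:1
Op 4: fork(P0) -> P3. 3 ppages; refcounts: pp0:3 pp1:4 pp2:1
Op 5: read(P3, v0) -> 30. No state change.
Op 6: read(P1, v1) -> 26. No state change.
Op 7: write(P3, v0, 105). refcount(pp0)=3>1 -> COPY to pp3. 4 ppages; refcounts: pp0:2 pp1:4 pp2:1 pp3:1
Op 8: read(P2, v0) -> 184. No state change.
Op 9: write(P2, v1, 155). refcount(pp1)=4>1 -> COPY to pp4. 5 ppages; refcounts: pp0:2 pp1:3 pp2:1 pp3:1 pp4:1

yes yes yes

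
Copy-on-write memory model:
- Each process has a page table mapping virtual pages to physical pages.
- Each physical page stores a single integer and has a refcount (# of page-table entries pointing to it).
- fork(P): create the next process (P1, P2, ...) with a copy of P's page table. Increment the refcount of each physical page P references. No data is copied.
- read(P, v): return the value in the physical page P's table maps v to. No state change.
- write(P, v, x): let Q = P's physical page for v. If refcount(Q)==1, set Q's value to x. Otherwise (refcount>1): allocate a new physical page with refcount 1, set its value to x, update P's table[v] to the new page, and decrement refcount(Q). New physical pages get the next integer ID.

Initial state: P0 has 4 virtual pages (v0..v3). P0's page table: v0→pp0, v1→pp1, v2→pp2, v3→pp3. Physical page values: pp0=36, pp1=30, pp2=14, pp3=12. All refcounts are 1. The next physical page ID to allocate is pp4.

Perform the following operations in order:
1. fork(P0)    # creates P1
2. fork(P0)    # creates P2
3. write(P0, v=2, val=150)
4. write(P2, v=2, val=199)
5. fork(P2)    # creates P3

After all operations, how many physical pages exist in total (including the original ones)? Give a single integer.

Answer: 6

Derivation:
Op 1: fork(P0) -> P1. 4 ppages; refcounts: pp0:2 pp1:2 pp2:2 pp3:2
Op 2: fork(P0) -> P2. 4 ppages; refcounts: pp0:3 pp1:3 pp2:3 pp3:3
Op 3: write(P0, v2, 150). refcount(pp2)=3>1 -> COPY to pp4. 5 ppages; refcounts: pp0:3 pp1:3 pp2:2 pp3:3 pp4:1
Op 4: write(P2, v2, 199). refcount(pp2)=2>1 -> COPY to pp5. 6 ppages; refcounts: pp0:3 pp1:3 pp2:1 pp3:3 pp4:1 pp5:1
Op 5: fork(P2) -> P3. 6 ppages; refcounts: pp0:4 pp1:4 pp2:1 pp3:4 pp4:1 pp5:2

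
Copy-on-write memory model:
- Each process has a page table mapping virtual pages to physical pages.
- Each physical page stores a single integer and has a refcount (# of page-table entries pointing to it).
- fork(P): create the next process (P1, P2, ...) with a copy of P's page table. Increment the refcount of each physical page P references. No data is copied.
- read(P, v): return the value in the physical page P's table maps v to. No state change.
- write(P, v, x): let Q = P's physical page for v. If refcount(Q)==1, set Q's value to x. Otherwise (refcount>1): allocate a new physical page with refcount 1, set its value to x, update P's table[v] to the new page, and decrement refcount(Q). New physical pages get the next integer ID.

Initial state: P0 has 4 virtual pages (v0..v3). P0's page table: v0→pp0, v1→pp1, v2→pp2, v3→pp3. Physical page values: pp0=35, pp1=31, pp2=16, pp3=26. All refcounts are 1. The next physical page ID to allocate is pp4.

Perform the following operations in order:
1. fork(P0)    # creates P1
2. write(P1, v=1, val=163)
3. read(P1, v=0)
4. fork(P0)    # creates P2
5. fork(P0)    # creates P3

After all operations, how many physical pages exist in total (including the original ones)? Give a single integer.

Op 1: fork(P0) -> P1. 4 ppages; refcounts: pp0:2 pp1:2 pp2:2 pp3:2
Op 2: write(P1, v1, 163). refcount(pp1)=2>1 -> COPY to pp4. 5 ppages; refcounts: pp0:2 pp1:1 pp2:2 pp3:2 pp4:1
Op 3: read(P1, v0) -> 35. No state change.
Op 4: fork(P0) -> P2. 5 ppages; refcounts: pp0:3 pp1:2 pp2:3 pp3:3 pp4:1
Op 5: fork(P0) -> P3. 5 ppages; refcounts: pp0:4 pp1:3 pp2:4 pp3:4 pp4:1

Answer: 5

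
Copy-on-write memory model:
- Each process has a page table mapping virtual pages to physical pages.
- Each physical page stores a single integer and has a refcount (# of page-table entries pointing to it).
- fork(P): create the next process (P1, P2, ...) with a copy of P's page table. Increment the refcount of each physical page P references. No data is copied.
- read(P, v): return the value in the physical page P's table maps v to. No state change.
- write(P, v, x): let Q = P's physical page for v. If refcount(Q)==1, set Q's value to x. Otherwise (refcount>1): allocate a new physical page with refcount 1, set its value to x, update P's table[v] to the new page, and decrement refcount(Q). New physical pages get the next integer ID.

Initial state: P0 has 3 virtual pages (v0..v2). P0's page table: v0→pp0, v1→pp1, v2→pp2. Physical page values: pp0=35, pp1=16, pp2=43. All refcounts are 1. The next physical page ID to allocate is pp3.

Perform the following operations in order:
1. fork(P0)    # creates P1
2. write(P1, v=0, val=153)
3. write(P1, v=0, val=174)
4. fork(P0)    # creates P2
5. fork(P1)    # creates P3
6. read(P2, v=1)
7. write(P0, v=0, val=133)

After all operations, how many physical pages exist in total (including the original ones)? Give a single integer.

Answer: 5

Derivation:
Op 1: fork(P0) -> P1. 3 ppages; refcounts: pp0:2 pp1:2 pp2:2
Op 2: write(P1, v0, 153). refcount(pp0)=2>1 -> COPY to pp3. 4 ppages; refcounts: pp0:1 pp1:2 pp2:2 pp3:1
Op 3: write(P1, v0, 174). refcount(pp3)=1 -> write in place. 4 ppages; refcounts: pp0:1 pp1:2 pp2:2 pp3:1
Op 4: fork(P0) -> P2. 4 ppages; refcounts: pp0:2 pp1:3 pp2:3 pp3:1
Op 5: fork(P1) -> P3. 4 ppages; refcounts: pp0:2 pp1:4 pp2:4 pp3:2
Op 6: read(P2, v1) -> 16. No state change.
Op 7: write(P0, v0, 133). refcount(pp0)=2>1 -> COPY to pp4. 5 ppages; refcounts: pp0:1 pp1:4 pp2:4 pp3:2 pp4:1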